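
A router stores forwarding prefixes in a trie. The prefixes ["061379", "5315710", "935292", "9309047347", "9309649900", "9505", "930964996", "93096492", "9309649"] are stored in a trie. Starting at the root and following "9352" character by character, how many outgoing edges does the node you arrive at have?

Follow the path "9352" to its node, then look at its outgoing edges.
Distinct next characters after "9352": 9.
That node has 1 child edge.

1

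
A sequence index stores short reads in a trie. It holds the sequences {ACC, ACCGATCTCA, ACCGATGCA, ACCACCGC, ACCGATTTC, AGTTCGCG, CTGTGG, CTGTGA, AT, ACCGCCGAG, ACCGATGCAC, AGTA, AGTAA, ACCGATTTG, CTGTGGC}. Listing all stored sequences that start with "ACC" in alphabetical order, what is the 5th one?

ACCGATGCAC

Words with prefix "ACC", in lexicographic order: "ACC", "ACCACCGC", "ACCGATCTCA", "ACCGATGCA", "ACCGATGCAC", "ACCGATTTC", "ACCGATTTG", "ACCGCCGAG"
Position 5: ACCGATGCAC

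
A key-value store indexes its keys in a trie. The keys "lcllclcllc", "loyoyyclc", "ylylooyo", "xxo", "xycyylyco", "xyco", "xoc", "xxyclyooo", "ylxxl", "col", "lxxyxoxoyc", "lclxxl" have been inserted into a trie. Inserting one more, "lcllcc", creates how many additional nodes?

The longest prefix of "lcllcc" already in the trie is "lcllc" (length 5).
New nodes needed: |"lcllcc"| − 5 = 6 − 5 = 1.

1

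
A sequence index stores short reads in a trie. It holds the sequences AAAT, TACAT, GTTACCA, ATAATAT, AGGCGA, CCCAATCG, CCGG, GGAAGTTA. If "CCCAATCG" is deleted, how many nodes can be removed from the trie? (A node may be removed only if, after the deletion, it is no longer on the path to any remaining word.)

6

After clearing the end-marker at "CCCAATCG", prune upward until reaching a node still needed by another word.
The suffix "CAATCG" (6 nodes) is used only by "CCCAATCG"; the node for "CC" still has the child "G", so pruning stops there.
Nodes removed: 6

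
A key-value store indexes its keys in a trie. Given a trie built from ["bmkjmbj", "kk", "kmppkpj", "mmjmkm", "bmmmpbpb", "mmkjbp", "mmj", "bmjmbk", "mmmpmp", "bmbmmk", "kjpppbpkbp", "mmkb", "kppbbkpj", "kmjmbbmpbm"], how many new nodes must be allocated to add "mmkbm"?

1

Walking "mmkbm" from the root, the first 4 characters ("mmkb") follow existing edges; "m" is the first miss.
So 5 − 4 = 1 new nodes.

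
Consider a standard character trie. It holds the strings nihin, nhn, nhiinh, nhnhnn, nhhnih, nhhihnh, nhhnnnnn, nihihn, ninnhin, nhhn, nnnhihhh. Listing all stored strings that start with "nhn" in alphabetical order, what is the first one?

DFS of the "nhn" subtree visits, in order: "nhn", "nhnhnn"
The 1st is nhn.

nhn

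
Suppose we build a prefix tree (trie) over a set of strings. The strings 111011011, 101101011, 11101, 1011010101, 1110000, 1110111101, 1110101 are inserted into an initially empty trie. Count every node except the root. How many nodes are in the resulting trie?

Trace insertions, counting only characters that open a new branch:
  "111011011" → 9 new (1, 1, 1, 0, 1, 1, 0, 1, 1)
  "101101011" → prefix "1" already present; 8 new (0, 1, 1, 0, 1, 0, 1, 1)
  "11101" → prefix "11101" already present; 0 new (none)
  "1011010101" → prefix "10110101" already present; 2 new (0, 1)
  "1110000" → prefix "1110" already present; 3 new (0, 0, 0)
  "1110111101" → prefix "111011" already present; 4 new (1, 1, 0, 1)
  "1110101" → prefix "11101" already present; 2 new (0, 1)
Total nodes = 9 + 8 + 0 + 2 + 3 + 4 + 2 = 28

28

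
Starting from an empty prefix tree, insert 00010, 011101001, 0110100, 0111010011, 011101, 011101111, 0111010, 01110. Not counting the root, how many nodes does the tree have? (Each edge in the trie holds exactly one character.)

21

Trie structure (* marks end of a word):
(root)
└─ 0
   ├─ 0
   │  └─ 0
   │     └─ 1
   │        └─ 0 *
   └─ 1
      └─ 1
         ├─ 0
         │  └─ 1
         │     └─ 0
         │        └─ 0 *
         └─ 1
            └─ 0 *
               └─ 1 *
                  ├─ 0 *
                  │  └─ 0
                  │     └─ 1 *
                  │        └─ 1 *
                  └─ 1
                     └─ 1
                        └─ 1 *
Counting every labelled node above: 21.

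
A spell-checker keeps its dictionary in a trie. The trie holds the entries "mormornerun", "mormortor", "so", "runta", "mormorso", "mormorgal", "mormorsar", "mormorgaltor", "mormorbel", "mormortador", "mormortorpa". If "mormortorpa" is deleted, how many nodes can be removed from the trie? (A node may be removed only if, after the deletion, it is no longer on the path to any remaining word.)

Walk "mormortorpa" from the leaf back toward the root, removing each node that no remaining word uses.
The suffix "pa" (2 nodes) is used only by "mormortorpa"; "mormortor" is itself a stored word, so pruning stops there.
Nodes removed: 2

2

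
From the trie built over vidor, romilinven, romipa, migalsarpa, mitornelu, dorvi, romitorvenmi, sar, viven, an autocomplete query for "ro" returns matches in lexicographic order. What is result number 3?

romitorvenmi

Filter for "ro…" and sort: "romilinven", "romipa", "romitorvenmi"
Position 3: romitorvenmi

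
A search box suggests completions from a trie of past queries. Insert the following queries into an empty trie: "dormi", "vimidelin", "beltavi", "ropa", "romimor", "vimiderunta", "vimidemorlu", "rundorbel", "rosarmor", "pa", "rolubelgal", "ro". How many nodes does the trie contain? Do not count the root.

64

Trace insertions, counting only characters that open a new branch:
  "dormi" → 5 new (d, o, r, m, i)
  "vimidelin" → 9 new (v, i, m, i, d, e, l, i, n)
  "beltavi" → 7 new (b, e, l, t, a, v, i)
  "ropa" → 4 new (r, o, p, a)
  "romimor" → prefix "ro" already present; 5 new (m, i, m, o, r)
  "vimiderunta" → prefix "vimide" already present; 5 new (r, u, n, t, a)
  "vimidemorlu" → prefix "vimide" already present; 5 new (m, o, r, l, u)
  "rundorbel" → prefix "r" already present; 8 new (u, n, d, o, r, b, e, l)
  "rosarmor" → prefix "ro" already present; 6 new (s, a, r, m, o, r)
  "pa" → 2 new (p, a)
  "rolubelgal" → prefix "ro" already present; 8 new (l, u, b, e, l, g, a, l)
  "ro" → prefix "ro" already present; 0 new (none)
Total nodes = 5 + 9 + 7 + 4 + 5 + 5 + 5 + 8 + 6 + 2 + 8 + 0 = 64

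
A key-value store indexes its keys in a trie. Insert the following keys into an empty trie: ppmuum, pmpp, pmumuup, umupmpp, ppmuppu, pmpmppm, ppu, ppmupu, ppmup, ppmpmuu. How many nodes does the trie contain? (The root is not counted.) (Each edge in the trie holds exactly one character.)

34

Count nodes per top-level branch (shared prefixes stored once):
  'p'-branch (pmpmppm, pmpp, pmumuup, ppmpmuu, ppmup, ppmuppu, ppmupu, ppmuum, ppu): 27 nodes
  'u'-branch (umupmpp): 7 nodes
Sum: 34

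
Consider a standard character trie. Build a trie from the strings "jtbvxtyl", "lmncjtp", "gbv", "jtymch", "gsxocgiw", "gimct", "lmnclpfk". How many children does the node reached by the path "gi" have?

Walk "gi" from the root, arriving at one node.
Characters that immediately follow "gi" among the stored strings: {m}.
That node has 1 child edge.

1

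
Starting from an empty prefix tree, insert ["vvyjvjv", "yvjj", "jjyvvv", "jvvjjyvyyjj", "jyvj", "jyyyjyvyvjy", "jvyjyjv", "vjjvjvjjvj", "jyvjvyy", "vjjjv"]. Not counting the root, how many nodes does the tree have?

Count nodes per top-level branch (shared prefixes stored once):
  'j'-branch (jjyvvv, jvvjjyvyyjj, jvyjyjv, jyvj, jyvjvyy, jyyyjyvyvjy): 36 nodes
  'v'-branch (vjjjv, vjjvjvjjvj, vvyjvjv): 18 nodes
  'y'-branch (yvjj): 4 nodes
Sum: 58

58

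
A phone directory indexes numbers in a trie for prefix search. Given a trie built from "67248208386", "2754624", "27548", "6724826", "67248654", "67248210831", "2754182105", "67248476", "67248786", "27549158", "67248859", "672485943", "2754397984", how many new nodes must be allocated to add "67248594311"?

2

Walking "67248594311" from the root, the first 9 characters ("672485943") follow existing edges; "1" is the first miss.
Each of the 2 remaining characters creates one node.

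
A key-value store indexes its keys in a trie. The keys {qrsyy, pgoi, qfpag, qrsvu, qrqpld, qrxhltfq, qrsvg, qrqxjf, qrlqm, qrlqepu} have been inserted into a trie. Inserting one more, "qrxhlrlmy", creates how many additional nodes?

The longest prefix of "qrxhlrlmy" already in the trie is "qrxhl" (length 5).
New nodes needed: |"qrxhlrlmy"| − 5 = 9 − 5 = 4.

4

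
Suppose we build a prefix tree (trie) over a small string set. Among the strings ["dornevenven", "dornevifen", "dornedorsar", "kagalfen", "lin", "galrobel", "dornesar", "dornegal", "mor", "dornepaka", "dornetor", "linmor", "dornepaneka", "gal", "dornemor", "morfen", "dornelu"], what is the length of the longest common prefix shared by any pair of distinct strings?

7

Look for the deepest trie node that still has at least two words in its subtree.
e.g. "dornepaka" and "dornepaneka" share the prefix "dornepa" of length 7; no pair shares a longer one.
Longest shared-prefix length: 7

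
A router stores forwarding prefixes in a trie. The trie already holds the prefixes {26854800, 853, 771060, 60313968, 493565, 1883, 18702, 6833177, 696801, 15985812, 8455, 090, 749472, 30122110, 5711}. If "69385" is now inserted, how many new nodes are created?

The longest prefix of "69385" already in the trie is "69" (length 2).
So 5 − 2 = 3 new nodes.

3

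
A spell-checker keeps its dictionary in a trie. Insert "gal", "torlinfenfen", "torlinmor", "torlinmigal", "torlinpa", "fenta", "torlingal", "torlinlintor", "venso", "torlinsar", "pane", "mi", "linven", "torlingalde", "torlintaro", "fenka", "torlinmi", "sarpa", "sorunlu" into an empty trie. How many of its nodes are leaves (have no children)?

17

Leaves are exactly the stored words that no other stored word extends.
Those words: "fenka", "fenta", "gal", "linven", "mi", "pane", "sarpa", "sorunlu", "torlinfenfen", "torlingalde", "torlinlintor", "torlinmigal", "torlinmor", "torlinpa", "torlinsar", "torlintaro", "venso"
Leaf count: 17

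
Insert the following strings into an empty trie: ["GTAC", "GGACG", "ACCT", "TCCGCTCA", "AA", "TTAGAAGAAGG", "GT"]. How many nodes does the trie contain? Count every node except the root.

31

For each word, the new-node count is its length minus the longest prefix already in the trie:
  "GTAC" → 4 new (G, T, A, C)
  "GGACG" → prefix "G" already present; 4 new (G, A, C, G)
  "ACCT" → 4 new (A, C, C, T)
  "TCCGCTCA" → 8 new (T, C, C, G, C, T, C, A)
  "AA" → prefix "A" already present; 1 new (A)
  "TTAGAAGAAGG" → prefix "T" already present; 10 new (T, A, G, A, A, G, A, A, G, G)
  "GT" → prefix "GT" already present; 0 new (none)
Total nodes = 4 + 4 + 4 + 8 + 1 + 10 + 0 = 31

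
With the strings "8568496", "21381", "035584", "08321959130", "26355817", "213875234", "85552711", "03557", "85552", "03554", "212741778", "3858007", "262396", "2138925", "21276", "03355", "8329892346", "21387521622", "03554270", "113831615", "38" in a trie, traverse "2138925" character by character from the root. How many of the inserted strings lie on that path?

1

Check each prefix of "2138925" against the stored set — each match is an end-marker on the path.
Prefixes of the query that are stored words: "2138925"
Count: 1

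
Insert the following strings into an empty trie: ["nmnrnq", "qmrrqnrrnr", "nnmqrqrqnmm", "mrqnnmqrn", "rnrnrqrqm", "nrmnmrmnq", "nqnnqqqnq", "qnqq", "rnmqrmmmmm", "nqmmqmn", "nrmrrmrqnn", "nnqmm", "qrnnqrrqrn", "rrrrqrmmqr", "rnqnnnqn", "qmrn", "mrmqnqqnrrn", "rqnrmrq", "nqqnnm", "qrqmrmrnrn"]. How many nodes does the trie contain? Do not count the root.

138

For each word, the new-node count is its length minus the longest prefix already in the trie:
  "nmnrnq" → 6 new (n, m, n, r, n, q)
  "qmrrqnrrnr" → 10 new (q, m, r, r, q, n, r, r, n, r)
  "nnmqrqrqnmm" → prefix "n" already present; 10 new (n, m, q, r, q, r, q, n, m, m)
  "mrqnnmqrn" → 9 new (m, r, q, n, n, m, q, r, n)
  "rnrnrqrqm" → 9 new (r, n, r, n, r, q, r, q, m)
  "nrmnmrmnq" → prefix "n" already present; 8 new (r, m, n, m, r, m, n, q)
  "nqnnqqqnq" → prefix "n" already present; 8 new (q, n, n, q, q, q, n, q)
  "qnqq" → prefix "q" already present; 3 new (n, q, q)
  "rnmqrmmmmm" → prefix "rn" already present; 8 new (m, q, r, m, m, m, m, m)
  "nqmmqmn" → prefix "nq" already present; 5 new (m, m, q, m, n)
  "nrmrrmrqnn" → prefix "nrm" already present; 7 new (r, r, m, r, q, n, n)
  "nnqmm" → prefix "nn" already present; 3 new (q, m, m)
  "qrnnqrrqrn" → prefix "q" already present; 9 new (r, n, n, q, r, r, q, r, n)
  "rrrrqrmmqr" → prefix "r" already present; 9 new (r, r, r, q, r, m, m, q, r)
  "rnqnnnqn" → prefix "rn" already present; 6 new (q, n, n, n, q, n)
  "qmrn" → prefix "qmr" already present; 1 new (n)
  "mrmqnqqnrrn" → prefix "mr" already present; 9 new (m, q, n, q, q, n, r, r, n)
  "rqnrmrq" → prefix "r" already present; 6 new (q, n, r, m, r, q)
  "nqqnnm" → prefix "nq" already present; 4 new (q, n, n, m)
  "qrqmrmrnrn" → prefix "qr" already present; 8 new (q, m, r, m, r, n, r, n)
Total nodes = 6 + 10 + 10 + 9 + 9 + 8 + 8 + 3 + 8 + 5 + 7 + 3 + 9 + 9 + 6 + 1 + 9 + 6 + 4 + 8 = 138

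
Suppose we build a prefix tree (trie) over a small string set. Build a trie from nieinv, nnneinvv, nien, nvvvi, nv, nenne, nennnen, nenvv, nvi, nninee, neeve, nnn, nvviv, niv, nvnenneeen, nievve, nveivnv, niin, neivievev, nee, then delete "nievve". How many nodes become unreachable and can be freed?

After clearing the end-marker at "nievve", prune upward until reaching a node still needed by another word.
The suffix "vve" (3 nodes) is used only by "nievve"; the node for "nie" still has the child "i", so pruning stops there.
Nodes removed: 3

3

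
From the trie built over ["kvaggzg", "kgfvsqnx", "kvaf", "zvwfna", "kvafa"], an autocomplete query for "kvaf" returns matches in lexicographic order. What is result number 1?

kvaf

Words with prefix "kvaf", in lexicographic order: "kvaf", "kvafa"
Position 1: kvaf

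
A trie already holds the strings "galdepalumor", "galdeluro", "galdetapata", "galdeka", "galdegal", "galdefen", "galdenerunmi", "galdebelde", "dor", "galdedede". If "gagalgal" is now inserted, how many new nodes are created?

"ga" is already a path in the trie; the remaining "galgal" must be added.
So 8 − 2 = 6 new nodes.

6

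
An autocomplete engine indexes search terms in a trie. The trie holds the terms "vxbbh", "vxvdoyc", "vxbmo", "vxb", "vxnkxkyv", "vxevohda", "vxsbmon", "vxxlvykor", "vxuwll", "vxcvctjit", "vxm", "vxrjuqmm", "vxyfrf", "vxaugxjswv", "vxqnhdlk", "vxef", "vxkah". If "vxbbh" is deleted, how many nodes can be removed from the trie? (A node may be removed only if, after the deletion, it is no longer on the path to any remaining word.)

2

After clearing the end-marker at "vxbbh", prune upward until reaching a node still needed by another word.
The suffix "bh" (2 nodes) is used only by "vxbbh"; the node for "vxb" still has the child "m", so pruning stops there.
Nodes removed: 2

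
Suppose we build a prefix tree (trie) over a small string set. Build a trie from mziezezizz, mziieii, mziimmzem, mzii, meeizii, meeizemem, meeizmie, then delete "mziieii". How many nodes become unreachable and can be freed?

3

Walk "mziieii" from the leaf back toward the root, removing each node that no remaining word uses.
The suffix "eii" (3 nodes) is used only by "mziieii"; the node for "mzii" still has the child "m", so pruning stops there.
Nodes removed: 3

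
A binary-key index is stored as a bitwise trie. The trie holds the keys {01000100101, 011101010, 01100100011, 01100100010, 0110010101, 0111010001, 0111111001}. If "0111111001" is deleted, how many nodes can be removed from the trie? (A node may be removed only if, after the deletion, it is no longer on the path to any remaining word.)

6

Walk "0111111001" from the leaf back toward the root, removing each node that no remaining word uses.
The suffix "111001" (6 nodes) is used only by "0111111001"; the node for "0111" still has the child "0", so pruning stops there.
Nodes removed: 6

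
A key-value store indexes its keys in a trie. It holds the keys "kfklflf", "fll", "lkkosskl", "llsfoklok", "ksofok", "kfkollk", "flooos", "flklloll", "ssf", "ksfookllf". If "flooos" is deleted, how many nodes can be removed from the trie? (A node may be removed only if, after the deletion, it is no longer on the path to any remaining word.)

Walk "flooos" from the leaf back toward the root, removing each node that no remaining word uses.
The suffix "ooos" (4 nodes) is used only by "flooos"; the node for "fl" still has the child "l", so pruning stops there.
Nodes removed: 4

4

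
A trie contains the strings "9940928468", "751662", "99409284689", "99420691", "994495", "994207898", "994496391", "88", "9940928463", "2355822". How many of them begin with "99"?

7

Filter for entries beginning with "99":
Matches: "9940928463", "9940928468", "99409284689", "99420691", "994207898", "994495", "994496391"
Count: 7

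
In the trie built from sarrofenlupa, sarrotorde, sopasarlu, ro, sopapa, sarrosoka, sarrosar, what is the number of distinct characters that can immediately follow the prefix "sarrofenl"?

1

The children of the "sarrofenl" node are the distinct next characters among strings starting with "sarrofenl".
Distinct next characters after "sarrofenl": u.
That node has 1 child edge.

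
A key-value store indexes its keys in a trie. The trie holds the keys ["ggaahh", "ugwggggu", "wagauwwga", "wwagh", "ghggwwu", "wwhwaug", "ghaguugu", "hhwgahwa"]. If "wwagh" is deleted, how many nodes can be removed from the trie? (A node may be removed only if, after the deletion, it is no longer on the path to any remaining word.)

3

A node on "wwagh"'s path can go only if nothing else ends at it or branches off below it.
The suffix "agh" (3 nodes) is used only by "wwagh"; the node for "ww" still has the child "h", so pruning stops there.
Nodes removed: 3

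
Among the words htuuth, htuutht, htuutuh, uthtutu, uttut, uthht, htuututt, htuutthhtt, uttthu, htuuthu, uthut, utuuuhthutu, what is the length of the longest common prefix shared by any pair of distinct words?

Look for the deepest trie node that still has at least two words in its subtree.
e.g. "htuuth" and "htuutht" share the prefix "htuuth" of length 6; no pair shares a longer one.
Longest shared-prefix length: 6

6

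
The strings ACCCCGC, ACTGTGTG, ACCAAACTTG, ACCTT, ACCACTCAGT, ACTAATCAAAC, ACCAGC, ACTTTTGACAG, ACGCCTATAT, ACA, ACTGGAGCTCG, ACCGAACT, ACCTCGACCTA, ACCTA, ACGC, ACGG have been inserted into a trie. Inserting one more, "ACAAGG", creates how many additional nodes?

3

The longest prefix of "ACAAGG" already in the trie is "ACA" (length 3).
Each of the 3 remaining characters creates one node.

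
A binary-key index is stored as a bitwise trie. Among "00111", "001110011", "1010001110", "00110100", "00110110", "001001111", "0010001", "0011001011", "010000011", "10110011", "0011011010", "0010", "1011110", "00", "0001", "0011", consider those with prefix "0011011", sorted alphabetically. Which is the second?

0011011010

DFS of the "0011011" subtree visits, in order: "00110110", "0011011010"
The 2nd is 0011011010.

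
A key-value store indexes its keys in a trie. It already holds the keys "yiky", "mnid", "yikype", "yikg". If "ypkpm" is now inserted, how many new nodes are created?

4

The longest prefix of "ypkpm" already in the trie is "y" (length 1).
So 5 − 1 = 4 new nodes.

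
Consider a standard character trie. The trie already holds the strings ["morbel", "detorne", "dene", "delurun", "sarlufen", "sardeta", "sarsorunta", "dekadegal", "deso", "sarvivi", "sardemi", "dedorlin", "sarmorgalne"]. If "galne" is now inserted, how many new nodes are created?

5

No existing word starts with "g", so every character of "galne" needs a new node.
5 − 0 = 5 new nodes.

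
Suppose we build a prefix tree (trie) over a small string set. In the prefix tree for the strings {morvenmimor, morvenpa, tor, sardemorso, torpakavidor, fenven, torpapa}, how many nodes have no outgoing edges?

6

A leaf is a node with no children — equivalently, the end of a word that is not a proper prefix of any other stored word.
Those words: "fenven", "morvenmimor", "morvenpa", "sardemorso", "torpakavidor", "torpapa"
Leaf count: 6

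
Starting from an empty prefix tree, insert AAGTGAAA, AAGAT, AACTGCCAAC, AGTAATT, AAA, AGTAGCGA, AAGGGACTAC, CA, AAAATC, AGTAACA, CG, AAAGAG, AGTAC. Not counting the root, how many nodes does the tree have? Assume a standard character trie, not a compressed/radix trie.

48

Insert word by word; a character creates a node only if that edge doesn't already exist:
  "AAGTGAAA" → 8 new (A, A, G, T, G, A, A, A)
  "AAGAT" → prefix "AAG" already present; 2 new (A, T)
  "AACTGCCAAC" → prefix "AA" already present; 8 new (C, T, G, C, C, A, A, C)
  "AGTAATT" → prefix "A" already present; 6 new (G, T, A, A, T, T)
  "AAA" → prefix "AA" already present; 1 new (A)
  "AGTAGCGA" → prefix "AGTA" already present; 4 new (G, C, G, A)
  "AAGGGACTAC" → prefix "AAG" already present; 7 new (G, G, A, C, T, A, C)
  "CA" → 2 new (C, A)
  "AAAATC" → prefix "AAA" already present; 3 new (A, T, C)
  "AGTAACA" → prefix "AGTAA" already present; 2 new (C, A)
  "CG" → prefix "C" already present; 1 new (G)
  "AAAGAG" → prefix "AAA" already present; 3 new (G, A, G)
  "AGTAC" → prefix "AGTA" already present; 1 new (C)
Total nodes = 8 + 2 + 8 + 6 + 1 + 4 + 7 + 2 + 3 + 2 + 1 + 3 + 1 = 48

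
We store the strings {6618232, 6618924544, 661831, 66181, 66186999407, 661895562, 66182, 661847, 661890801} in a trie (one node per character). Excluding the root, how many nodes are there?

33

Trie structure (* marks end of a word):
(root)
└─ 6
   └─ 6
      └─ 1
         └─ 8
            ├─ 1 *
            ├─ 2 *
            │  └─ 3
            │     └─ 2 *
            ├─ 3
            │  └─ 1 *
            ├─ 4
            │  └─ 7 *
            ├─ 6
            │  └─ 9
            │     └─ 9
            │        └─ 9
            │           └─ 4
            │              └─ 0
            │                 └─ 7 *
            └─ 9
               ├─ 0
               │  └─ 8
               │     └─ 0
               │        └─ 1 *
               ├─ 2
               │  └─ 4
               │     └─ 5
               │        └─ 4
               │           └─ 4 *
               └─ 5
                  └─ 5
                     └─ 6
                        └─ 2 *
Counting every labelled node above: 33.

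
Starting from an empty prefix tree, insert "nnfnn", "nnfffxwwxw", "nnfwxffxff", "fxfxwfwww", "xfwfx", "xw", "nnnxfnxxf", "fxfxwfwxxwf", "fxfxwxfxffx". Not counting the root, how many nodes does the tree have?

For each word, the new-node count is its length minus the longest prefix already in the trie:
  "nnfnn" → 5 new (n, n, f, n, n)
  "nnfffxwwxw" → prefix "nnf" already present; 7 new (f, f, x, w, w, x, w)
  "nnfwxffxff" → prefix "nnf" already present; 7 new (w, x, f, f, x, f, f)
  "fxfxwfwww" → 9 new (f, x, f, x, w, f, w, w, w)
  "xfwfx" → 5 new (x, f, w, f, x)
  "xw" → prefix "x" already present; 1 new (w)
  "nnnxfnxxf" → prefix "nn" already present; 7 new (n, x, f, n, x, x, f)
  "fxfxwfwxxwf" → prefix "fxfxwfw" already present; 4 new (x, x, w, f)
  "fxfxwxfxffx" → prefix "fxfxw" already present; 6 new (x, f, x, f, f, x)
Total nodes = 5 + 7 + 7 + 9 + 5 + 1 + 7 + 4 + 6 = 51

51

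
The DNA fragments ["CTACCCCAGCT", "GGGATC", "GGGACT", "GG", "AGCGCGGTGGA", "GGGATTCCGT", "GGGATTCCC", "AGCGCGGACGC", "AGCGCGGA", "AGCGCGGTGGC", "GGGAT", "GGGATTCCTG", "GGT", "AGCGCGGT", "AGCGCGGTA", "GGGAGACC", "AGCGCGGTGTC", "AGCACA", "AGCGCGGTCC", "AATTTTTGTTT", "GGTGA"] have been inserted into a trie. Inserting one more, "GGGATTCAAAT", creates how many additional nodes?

4

Walking "GGGATTCAAAT" from the root, the first 7 characters ("GGGATTC") follow existing edges; "A" is the first miss.
New nodes needed: |"GGGATTCAAAT"| − 7 = 11 − 7 = 4.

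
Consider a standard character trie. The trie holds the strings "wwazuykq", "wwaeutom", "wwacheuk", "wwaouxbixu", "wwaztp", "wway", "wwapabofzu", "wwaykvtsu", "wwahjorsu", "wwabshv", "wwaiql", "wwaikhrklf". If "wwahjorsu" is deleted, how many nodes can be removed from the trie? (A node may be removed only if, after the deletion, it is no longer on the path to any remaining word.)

6

Walk "wwahjorsu" from the leaf back toward the root, removing each node that no remaining word uses.
The suffix "hjorsu" (6 nodes) is used only by "wwahjorsu"; the node for "wwa" still has the child "z", so pruning stops there.
Nodes removed: 6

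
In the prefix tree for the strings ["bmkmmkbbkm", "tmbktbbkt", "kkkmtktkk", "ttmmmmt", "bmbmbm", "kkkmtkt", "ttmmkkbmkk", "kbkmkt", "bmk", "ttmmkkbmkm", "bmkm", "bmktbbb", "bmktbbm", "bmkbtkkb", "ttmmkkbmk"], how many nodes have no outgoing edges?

Leaves are exactly the stored words that no other stored word extends.
Those words: "bmbmbm", "bmkbtkkb", "bmkmmkbbkm", "bmktbbb", "bmktbbm", "kbkmkt", "kkkmtktkk", "tmbktbbkt", "ttmmkkbmkk", "ttmmkkbmkm", "ttmmmmt"
Leaf count: 11

11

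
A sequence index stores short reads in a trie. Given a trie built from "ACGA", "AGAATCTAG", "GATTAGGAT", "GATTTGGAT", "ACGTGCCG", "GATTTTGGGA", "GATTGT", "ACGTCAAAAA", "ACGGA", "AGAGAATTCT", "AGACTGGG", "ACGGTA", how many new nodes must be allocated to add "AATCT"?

4

Walking "AATCT" from the root, the first 1 characters ("A") follow existing edges; "A" is the first miss.
New nodes needed: |"AATCT"| − 1 = 5 − 1 = 4.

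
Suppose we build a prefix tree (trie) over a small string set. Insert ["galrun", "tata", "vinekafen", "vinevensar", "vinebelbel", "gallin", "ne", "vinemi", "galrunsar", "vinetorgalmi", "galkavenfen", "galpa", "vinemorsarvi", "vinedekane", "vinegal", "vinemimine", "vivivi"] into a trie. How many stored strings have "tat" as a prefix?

Walk to "tat"; the words in its subtree are exactly those with that prefix.
Words under "tat": tata
Count: 1

1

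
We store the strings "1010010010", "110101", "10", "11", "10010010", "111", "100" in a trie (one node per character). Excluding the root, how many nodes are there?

22

Trie structure (* marks end of a word):
(root)
└─ 1
   ├─ 0 *
   │  ├─ 0 *
   │  │  └─ 1
   │  │     └─ 0
   │  │        └─ 0
   │  │           └─ 1
   │  │              └─ 0 *
   │  └─ 1
   │     └─ 0
   │        └─ 0
   │           └─ 1
   │              └─ 0
   │                 └─ 0
   │                    └─ 1
   │                       └─ 0 *
   └─ 1 *
      ├─ 0
      │  └─ 1
      │     └─ 0
      │        └─ 1 *
      └─ 1 *
Counting every labelled node above: 22.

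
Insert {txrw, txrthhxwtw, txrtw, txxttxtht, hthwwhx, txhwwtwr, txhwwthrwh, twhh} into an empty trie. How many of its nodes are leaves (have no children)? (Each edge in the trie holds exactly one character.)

Leaves are exactly the stored words that no other stored word extends.
Those words: "hthwwhx", "twhh", "txhwwthrwh", "txhwwtwr", "txrthhxwtw", "txrtw", "txrw", "txxttxtht"
Leaf count: 8

8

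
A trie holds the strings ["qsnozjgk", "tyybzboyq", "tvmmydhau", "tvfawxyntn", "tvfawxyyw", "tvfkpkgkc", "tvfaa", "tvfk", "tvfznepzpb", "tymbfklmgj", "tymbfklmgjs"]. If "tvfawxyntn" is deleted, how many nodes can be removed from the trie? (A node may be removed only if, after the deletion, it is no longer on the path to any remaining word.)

3

After clearing the end-marker at "tvfawxyntn", prune upward until reaching a node still needed by another word.
The suffix "ntn" (3 nodes) is used only by "tvfawxyntn"; the node for "tvfawxy" still has the child "y", so pruning stops there.
Nodes removed: 3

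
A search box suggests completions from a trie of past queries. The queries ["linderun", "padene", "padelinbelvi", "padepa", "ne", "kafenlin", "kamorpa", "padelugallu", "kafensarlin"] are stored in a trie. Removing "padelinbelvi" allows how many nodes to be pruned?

7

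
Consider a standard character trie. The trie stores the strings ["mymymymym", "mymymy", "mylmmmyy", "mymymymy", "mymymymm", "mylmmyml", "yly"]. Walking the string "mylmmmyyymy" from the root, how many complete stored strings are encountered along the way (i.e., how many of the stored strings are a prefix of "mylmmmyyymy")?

Walk "mylmmmyyymy" from the root; an end-of-word marker is hit whenever a stored word is a prefix of "mylmmmyyymy".
Prefixes of the query that are stored words: "mylmmmyy"
Count: 1

1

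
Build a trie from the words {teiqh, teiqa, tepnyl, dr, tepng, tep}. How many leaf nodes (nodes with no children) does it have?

5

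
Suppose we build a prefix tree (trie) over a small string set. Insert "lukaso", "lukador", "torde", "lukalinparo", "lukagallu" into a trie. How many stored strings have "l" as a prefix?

Walk to "l"; the words in its subtree are exactly those with that prefix.
Words under "l": lukador, lukagallu, lukalinparo, lukaso
Count: 4

4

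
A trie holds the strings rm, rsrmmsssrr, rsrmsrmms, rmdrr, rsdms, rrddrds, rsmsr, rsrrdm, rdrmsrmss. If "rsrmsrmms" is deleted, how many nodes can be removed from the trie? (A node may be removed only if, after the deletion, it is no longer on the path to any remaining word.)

After clearing the end-marker at "rsrmsrmms", prune upward until reaching a node still needed by another word.
The suffix "srmms" (5 nodes) is used only by "rsrmsrmms"; the node for "rsrm" still has the child "m", so pruning stops there.
Nodes removed: 5

5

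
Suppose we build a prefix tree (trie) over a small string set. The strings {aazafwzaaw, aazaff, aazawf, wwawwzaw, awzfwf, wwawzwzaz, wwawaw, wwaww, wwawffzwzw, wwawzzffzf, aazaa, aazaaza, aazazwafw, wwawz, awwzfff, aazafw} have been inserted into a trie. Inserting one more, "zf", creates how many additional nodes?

2

Nothing in the trie begins with "z"; the whole of "zf" is new.
2 − 0 = 2 new nodes.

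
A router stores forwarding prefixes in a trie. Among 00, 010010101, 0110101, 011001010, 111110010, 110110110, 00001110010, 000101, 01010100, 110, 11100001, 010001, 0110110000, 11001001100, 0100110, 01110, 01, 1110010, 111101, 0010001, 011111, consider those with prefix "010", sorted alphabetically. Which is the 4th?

Words with prefix "010", in lexicographic order: "010001", "010010101", "0100110", "01010100"
Position 4: 01010100

01010100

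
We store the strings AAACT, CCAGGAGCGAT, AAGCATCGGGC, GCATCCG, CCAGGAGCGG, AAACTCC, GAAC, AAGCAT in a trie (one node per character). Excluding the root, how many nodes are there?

38

Count nodes per top-level branch (shared prefixes stored once):
  'A'-branch (AAACT, AAACTCC, AAGCAT, AAGCATCGGGC): 16 nodes
  'C'-branch (CCAGGAGCGAT, CCAGGAGCGG): 12 nodes
  'G'-branch (GAAC, GCATCCG): 10 nodes
Sum: 38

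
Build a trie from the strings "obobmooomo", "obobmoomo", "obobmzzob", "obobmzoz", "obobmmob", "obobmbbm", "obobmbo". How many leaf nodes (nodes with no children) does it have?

A leaf is a node with no children — equivalently, the end of a word that is not a proper prefix of any other stored word.
Those words: "obobmbbm", "obobmbo", "obobmmob", "obobmoomo", "obobmooomo", "obobmzoz", "obobmzzob"
Leaf count: 7

7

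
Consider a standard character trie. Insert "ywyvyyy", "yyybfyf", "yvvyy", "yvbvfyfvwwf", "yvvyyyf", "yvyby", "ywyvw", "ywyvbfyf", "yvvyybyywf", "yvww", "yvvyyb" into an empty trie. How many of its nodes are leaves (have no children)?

A leaf is a node with no children — equivalently, the end of a word that is not a proper prefix of any other stored word.
Those words: "yvbvfyfvwwf", "yvvyybyywf", "yvvyyyf", "yvww", "yvyby", "ywyvbfyf", "ywyvw", "ywyvyyy", "yyybfyf"
Leaf count: 9

9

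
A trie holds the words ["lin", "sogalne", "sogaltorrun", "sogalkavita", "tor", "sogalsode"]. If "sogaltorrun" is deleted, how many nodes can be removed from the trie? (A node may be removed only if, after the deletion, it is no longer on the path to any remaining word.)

A node on "sogaltorrun"'s path can go only if nothing else ends at it or branches off below it.
The suffix "torrun" (6 nodes) is used only by "sogaltorrun"; the node for "sogal" still has the child "n", so pruning stops there.
Nodes removed: 6

6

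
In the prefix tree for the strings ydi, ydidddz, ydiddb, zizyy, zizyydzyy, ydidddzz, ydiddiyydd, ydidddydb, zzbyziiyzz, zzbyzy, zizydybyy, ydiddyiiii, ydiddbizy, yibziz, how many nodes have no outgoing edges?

A leaf is a node with no children — equivalently, the end of a word that is not a proper prefix of any other stored word.
Those words: "ydiddbizy", "ydidddydb", "ydidddzz", "ydiddiyydd", "ydiddyiiii", "yibziz", "zizydybyy", "zizyydzyy", "zzbyziiyzz", "zzbyzy"
Leaf count: 10

10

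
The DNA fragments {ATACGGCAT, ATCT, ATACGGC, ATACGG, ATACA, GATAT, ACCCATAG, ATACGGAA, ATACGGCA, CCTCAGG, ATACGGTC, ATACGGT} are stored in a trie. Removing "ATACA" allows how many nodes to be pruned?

A node on "ATACA"'s path can go only if nothing else ends at it or branches off below it.
The suffix "A" (1 node) is used only by "ATACA"; the node for "ATAC" still has the child "G", so pruning stops there.
Nodes removed: 1

1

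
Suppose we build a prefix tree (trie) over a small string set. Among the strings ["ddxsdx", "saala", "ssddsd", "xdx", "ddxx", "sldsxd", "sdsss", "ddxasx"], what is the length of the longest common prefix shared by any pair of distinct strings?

3

Look for the deepest trie node that still has at least two words in its subtree.
e.g. "ddxasx" and "ddxsdx" share the prefix "ddx" of length 3; no pair shares a longer one.
Longest shared-prefix length: 3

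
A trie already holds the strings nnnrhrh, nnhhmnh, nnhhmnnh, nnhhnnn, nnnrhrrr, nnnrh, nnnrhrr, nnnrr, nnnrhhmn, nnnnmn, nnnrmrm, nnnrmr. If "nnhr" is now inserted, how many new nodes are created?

1

"nnh" is already a path in the trie; the remaining "r" must be added.
New nodes needed: |"nnhr"| − 3 = 4 − 3 = 1.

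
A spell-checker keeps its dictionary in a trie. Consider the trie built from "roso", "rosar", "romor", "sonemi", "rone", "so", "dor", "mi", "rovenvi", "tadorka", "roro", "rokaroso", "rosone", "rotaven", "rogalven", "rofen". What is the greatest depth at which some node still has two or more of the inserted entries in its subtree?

Equivalently: take the maximum, over all pairs, of their longest common prefix length.
e.g. "roso" and "rosone" share the prefix "roso" of length 4; no pair shares a longer one.
Longest shared-prefix length: 4

4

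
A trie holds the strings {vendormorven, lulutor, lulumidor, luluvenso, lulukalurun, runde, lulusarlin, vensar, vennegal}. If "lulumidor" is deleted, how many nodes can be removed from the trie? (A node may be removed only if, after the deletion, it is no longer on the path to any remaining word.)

A node on "lulumidor"'s path can go only if nothing else ends at it or branches off below it.
The suffix "midor" (5 nodes) is used only by "lulumidor"; the node for "lulu" still has the child "t", so pruning stops there.
Nodes removed: 5

5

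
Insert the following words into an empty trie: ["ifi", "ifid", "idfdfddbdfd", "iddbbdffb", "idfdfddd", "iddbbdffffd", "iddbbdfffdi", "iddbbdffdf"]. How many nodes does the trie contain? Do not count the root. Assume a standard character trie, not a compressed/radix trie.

Count nodes per top-level branch (shared prefixes stored once):
  'i'-branch (iddbbdffb, iddbbdffdf, iddbbdfffdi, iddbbdffffd, idfdfddbdfd, idfdfddd, ifi, ifid): 29 nodes
Sum: 29

29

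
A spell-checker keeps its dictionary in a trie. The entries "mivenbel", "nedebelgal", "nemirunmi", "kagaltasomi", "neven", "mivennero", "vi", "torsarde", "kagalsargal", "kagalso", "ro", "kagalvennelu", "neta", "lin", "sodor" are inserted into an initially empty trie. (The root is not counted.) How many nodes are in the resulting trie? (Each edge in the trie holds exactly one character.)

79

Trace insertions, counting only characters that open a new branch:
  "mivenbel" → 8 new (m, i, v, e, n, b, e, l)
  "nedebelgal" → 10 new (n, e, d, e, b, e, l, g, a, l)
  "nemirunmi" → prefix "ne" already present; 7 new (m, i, r, u, n, m, i)
  "kagaltasomi" → 11 new (k, a, g, a, l, t, a, s, o, m, i)
  "neven" → prefix "ne" already present; 3 new (v, e, n)
  "mivennero" → prefix "miven" already present; 4 new (n, e, r, o)
  "vi" → 2 new (v, i)
  "torsarde" → 8 new (t, o, r, s, a, r, d, e)
  "kagalsargal" → prefix "kagal" already present; 6 new (s, a, r, g, a, l)
  "kagalso" → prefix "kagals" already present; 1 new (o)
  "ro" → 2 new (r, o)
  "kagalvennelu" → prefix "kagal" already present; 7 new (v, e, n, n, e, l, u)
  "neta" → prefix "ne" already present; 2 new (t, a)
  "lin" → 3 new (l, i, n)
  "sodor" → 5 new (s, o, d, o, r)
Total nodes = 8 + 10 + 7 + 11 + 3 + 4 + 2 + 8 + 6 + 1 + 2 + 7 + 2 + 3 + 5 = 79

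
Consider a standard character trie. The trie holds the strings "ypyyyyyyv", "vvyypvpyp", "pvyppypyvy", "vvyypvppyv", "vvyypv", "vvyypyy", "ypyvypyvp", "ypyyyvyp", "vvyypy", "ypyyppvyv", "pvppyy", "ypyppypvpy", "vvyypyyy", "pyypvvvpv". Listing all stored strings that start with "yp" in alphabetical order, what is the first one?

Words with prefix "yp", in lexicographic order: "ypyppypvpy", "ypyvypyvp", "ypyyppvyv", "ypyyyvyp", "ypyyyyyyv"
Position 1: ypyppypvpy

ypyppypvpy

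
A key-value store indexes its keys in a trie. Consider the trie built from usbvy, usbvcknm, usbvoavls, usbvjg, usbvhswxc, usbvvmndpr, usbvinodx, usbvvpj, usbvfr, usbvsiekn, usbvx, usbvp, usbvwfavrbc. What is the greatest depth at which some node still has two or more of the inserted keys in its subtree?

5

Equivalently: take the maximum, over all pairs, of their longest common prefix length.
"usbvvmndpr" and "usbvvpj" agree on "usbvv" (5 characters) before diverging; nothing deeper is shared.
Longest shared-prefix length: 5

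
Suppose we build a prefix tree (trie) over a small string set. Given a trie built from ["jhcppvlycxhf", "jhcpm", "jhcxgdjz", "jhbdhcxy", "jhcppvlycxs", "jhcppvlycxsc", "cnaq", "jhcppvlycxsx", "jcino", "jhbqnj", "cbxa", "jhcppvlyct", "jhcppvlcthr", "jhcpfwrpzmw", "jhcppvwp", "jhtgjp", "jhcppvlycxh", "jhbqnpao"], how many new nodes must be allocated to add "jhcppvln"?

1

Walking "jhcppvln" from the root, the first 7 characters ("jhcppvl") follow existing edges; "n" is the first miss.
New nodes needed: |"jhcppvln"| − 7 = 8 − 7 = 1.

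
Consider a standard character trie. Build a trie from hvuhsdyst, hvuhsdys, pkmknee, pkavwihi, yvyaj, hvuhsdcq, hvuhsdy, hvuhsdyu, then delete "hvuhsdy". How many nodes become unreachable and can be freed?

0

A node on "hvuhsdy"'s path can go only if nothing else ends at it or branches off below it.
Every node on "hvuhsdy" is still needed (e.g. by "hvuhsdyst"), so nothing is freed.
Nodes removed: 0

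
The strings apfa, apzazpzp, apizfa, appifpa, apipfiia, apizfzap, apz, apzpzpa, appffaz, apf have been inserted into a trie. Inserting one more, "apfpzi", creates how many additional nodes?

3

Walking "apfpzi" from the root, the first 3 characters ("apf") follow existing edges; "p" is the first miss.
So 6 − 3 = 3 new nodes.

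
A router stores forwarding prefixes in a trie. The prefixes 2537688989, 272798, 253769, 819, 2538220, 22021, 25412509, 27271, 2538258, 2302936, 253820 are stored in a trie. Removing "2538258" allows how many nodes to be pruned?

After clearing the end-marker at "2538258", prune upward until reaching a node still needed by another word.
The suffix "58" (2 nodes) is used only by "2538258"; the node for "25382" still has the child "2", so pruning stops there.
Nodes removed: 2

2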